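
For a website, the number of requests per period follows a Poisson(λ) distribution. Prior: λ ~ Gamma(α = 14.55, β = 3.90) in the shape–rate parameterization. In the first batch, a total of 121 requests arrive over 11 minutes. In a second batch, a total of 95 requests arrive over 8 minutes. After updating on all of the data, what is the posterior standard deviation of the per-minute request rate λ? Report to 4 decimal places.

With a Gamma(shape α, rate β) prior, the Poisson likelihood is conjugate: the posterior is Gamma(α + ΣXᵢ, β + n).
After batch 1: Gamma(α+S, β+n) = Gamma(14.55+121, 3.90+11) = Gamma(135.55, 14.90).
After batch 2: Gamma(α+S, β+n) = Gamma(135.55+95, 14.90+8) = Gamma(230.55, 22.90).
SD = √α/β = √230.55/22.90 = 0.6631.

0.6631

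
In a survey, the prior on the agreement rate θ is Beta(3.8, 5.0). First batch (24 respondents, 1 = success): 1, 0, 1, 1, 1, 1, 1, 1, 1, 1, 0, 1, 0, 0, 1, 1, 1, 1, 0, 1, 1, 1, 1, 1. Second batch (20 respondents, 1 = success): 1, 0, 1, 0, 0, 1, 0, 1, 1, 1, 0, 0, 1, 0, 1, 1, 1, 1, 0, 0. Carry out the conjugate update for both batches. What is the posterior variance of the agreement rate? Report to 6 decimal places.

0.004282

The Beta prior is conjugate to a Binomial/Bernoulli likelihood; the update adds successes to α and failures to β.
After batch 1: Beta(3.8+19, 5.0+5) = Beta(22.8, 10.0).
After batch 2: Beta(22.8+11, 10.0+9) = Beta(33.8, 19.0).
Var = αβ/((α+β)²(α+β+1)) = 33.8·19.0/(52.8²·53.8) = 0.004282.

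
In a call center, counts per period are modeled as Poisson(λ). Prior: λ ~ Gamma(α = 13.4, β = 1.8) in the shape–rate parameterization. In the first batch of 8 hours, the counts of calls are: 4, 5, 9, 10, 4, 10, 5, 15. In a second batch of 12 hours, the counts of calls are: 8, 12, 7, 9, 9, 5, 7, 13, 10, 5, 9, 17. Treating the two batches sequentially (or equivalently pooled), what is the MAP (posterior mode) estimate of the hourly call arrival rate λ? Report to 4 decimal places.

With a Gamma(shape α, rate β) prior, the Poisson likelihood is conjugate: the posterior is Gamma(α + ΣXᵢ, β + n).
Batch 1: sum of counts S = 62 over n = 8 hours.
After batch 1: Gamma(α+S, β+n) = Gamma(13.4+62, 1.8+8) = Gamma(75.4, 9.8).
Batch 2: sum of counts S = 111 over n = 12 hours.
After batch 2: Gamma(α+S, β+n) = Gamma(75.4+111, 9.8+12) = Gamma(186.4, 21.8).
Mode of Gamma(α,β) for α≥1 is (α−1)/β = 185.4/21.8 = 8.5046.

8.5046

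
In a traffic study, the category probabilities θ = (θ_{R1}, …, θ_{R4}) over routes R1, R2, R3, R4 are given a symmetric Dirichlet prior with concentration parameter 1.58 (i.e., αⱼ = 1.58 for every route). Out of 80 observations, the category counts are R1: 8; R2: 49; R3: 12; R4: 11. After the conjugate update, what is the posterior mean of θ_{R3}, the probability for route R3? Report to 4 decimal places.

0.1573

The Dirichlet prior is conjugate to the Multinomial likelihood: each posterior αⱼ = prior αⱼ + observed count nⱼ.
Posterior concentration: (9.58, 50.58, 13.58, 12.58), total = 86.32.
E[θ_{R3}|data] = α_{R3}/Σα = 13.58/86.32 = 0.1573.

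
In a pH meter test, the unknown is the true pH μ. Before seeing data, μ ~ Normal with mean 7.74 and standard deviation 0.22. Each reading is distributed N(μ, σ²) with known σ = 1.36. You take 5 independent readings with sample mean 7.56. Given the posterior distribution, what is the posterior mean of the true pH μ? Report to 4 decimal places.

7.7192

For Normal data with known variance σ², a Normal(μ₀, σ₀²) prior on μ is conjugate. Posterior precision = 1/σ₀² + n/σ²; posterior mean is the precision-weighted average of μ₀ and x̄.
n·x̄ = 5·7.56 = 37.8.
σ₀² = 0.22² = 0.0484, σ² = 1.36² = 1.8496; σ² + n·σ₀² = 1.8496 + 5·0.0484 = 2.0916.
Posterior mean = (μ₀/σ₀² + n·x̄/σ²)/(1/σ₀² + n/σ²) = (σ²·μ₀ + σ₀²·n·x̄)/(σ² + n·σ₀²) = (1.8496·7.74 + 0.0484·37.8)/2.0916 = 16.145424/2.0916 = 7.7192.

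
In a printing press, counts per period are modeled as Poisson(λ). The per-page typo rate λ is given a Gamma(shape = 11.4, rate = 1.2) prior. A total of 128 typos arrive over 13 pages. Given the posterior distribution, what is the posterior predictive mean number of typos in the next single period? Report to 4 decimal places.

9.8169

With a Gamma(shape α, rate β) prior, the Poisson likelihood is conjugate: the posterior is Gamma(α + ΣXᵢ, β + n).
Posterior: Gamma(α+S, β+n) = Gamma(11.4+128, 1.2+13) = Gamma(139.4, 14.2).
The predictive distribution for one future period is NegBinom with mean α/β = 9.8169.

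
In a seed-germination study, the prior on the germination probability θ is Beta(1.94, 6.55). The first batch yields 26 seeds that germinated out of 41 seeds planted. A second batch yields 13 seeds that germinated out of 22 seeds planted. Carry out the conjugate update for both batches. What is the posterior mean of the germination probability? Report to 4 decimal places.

The Beta prior is conjugate to a Binomial/Bernoulli likelihood; the update adds successes to α and failures to β.
After batch 1: Beta(1.94+26, 6.55+15) = Beta(27.94, 21.55).
After batch 2: Beta(27.94+13, 21.55+9) = Beta(40.94, 30.55).
Posterior mean = α/(α+β) = 40.94/71.49 = 0.5727.

0.5727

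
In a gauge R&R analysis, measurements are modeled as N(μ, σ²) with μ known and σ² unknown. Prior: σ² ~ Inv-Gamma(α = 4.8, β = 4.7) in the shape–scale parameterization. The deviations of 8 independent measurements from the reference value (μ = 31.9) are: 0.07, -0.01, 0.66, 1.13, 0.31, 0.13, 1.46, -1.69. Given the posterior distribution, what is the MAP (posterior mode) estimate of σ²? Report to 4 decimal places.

0.8275

With known mean μ and an Inverse-Gamma(α, β) prior on σ², the Normal likelihood is conjugate: posterior is Inv-Gamma(α + n/2, β + Σ(xᵢ−μ)²/2).
Σ(xᵢ−μ)² = (0.07)² + (-0.01)² + (0.66)² + (1.13)² + (0.31)² + (0.13)² + (1.46)² + (-1.69)² = 6.8182.
Posterior: Inv-Gamma(4.8 + 8/2, 4.7 + 6.8182/2) = Inv-Gamma(8.80, 8.10910).
Mode = β/(α+1) = 8.10910/9.80 = 0.8275.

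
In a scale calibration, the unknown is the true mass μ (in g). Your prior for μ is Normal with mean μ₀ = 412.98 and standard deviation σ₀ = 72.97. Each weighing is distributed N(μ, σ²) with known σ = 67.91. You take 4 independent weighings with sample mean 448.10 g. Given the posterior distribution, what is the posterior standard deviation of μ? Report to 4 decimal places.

For Normal data with known variance σ², a Normal(μ₀, σ₀²) prior on μ is conjugate. Posterior precision = 1/σ₀² + n/σ²; posterior mean is the precision-weighted average of μ₀ and x̄.
σ₀² = 72.97² = 5324.6209, σ² = 67.91² = 4611.7681; σ² + n·σ₀² = 4611.7681 + 4·5324.6209 = 25910.2517.
Posterior precision = 1/σ₀² + n/σ² = 1/5324.6209 + 4/4611.7681 = (σ² + n·σ₀²)/(σ₀²σ²) = 25910.2517/(5324.6209·4611.7681); posterior variance σₙ² = σ₀²σ²/(σ² + n·σ₀²) = 5324.6209·4611.7681/25910.2517 = 947.729767.
Posterior SD = √σₙ² = √(5324.6209·4611.7681/25910.2517) = 30.7852.

30.7852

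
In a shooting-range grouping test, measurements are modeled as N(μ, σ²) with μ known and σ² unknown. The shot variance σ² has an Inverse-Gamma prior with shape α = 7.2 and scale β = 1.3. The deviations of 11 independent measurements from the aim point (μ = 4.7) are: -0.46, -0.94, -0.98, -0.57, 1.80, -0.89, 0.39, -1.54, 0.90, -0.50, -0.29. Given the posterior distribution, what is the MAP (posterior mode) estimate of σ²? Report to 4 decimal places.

0.4628

With known mean μ and an Inverse-Gamma(α, β) prior on σ², the Normal likelihood is conjugate: posterior is Inv-Gamma(α + n/2, β + Σ(xᵢ−μ)²/2).
Σ(xᵢ−μ)² = (-0.46)² + (-0.94)² + (-0.98)² + (-0.57)² + (1.80)² + (-0.89)² + (0.39)² + (-1.54)² + (0.90)² + (-0.50)² + (-0.29)² = 10.0804.
Posterior: Inv-Gamma(7.2 + 11/2, 1.3 + 10.0804/2) = Inv-Gamma(12.70, 6.34020).
Mode = β/(α+1) = 6.34020/13.70 = 0.4628.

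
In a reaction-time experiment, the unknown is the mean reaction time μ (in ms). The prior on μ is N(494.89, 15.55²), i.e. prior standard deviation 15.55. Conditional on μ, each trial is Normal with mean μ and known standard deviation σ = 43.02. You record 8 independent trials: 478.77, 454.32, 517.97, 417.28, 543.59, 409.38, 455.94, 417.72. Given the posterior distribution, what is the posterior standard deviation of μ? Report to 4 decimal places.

For Normal data with known variance σ², a Normal(μ₀, σ₀²) prior on μ is conjugate. Posterior precision = 1/σ₀² + n/σ²; posterior mean is the precision-weighted average of μ₀ and x̄.
σ₀² = 15.55² = 241.8025, σ² = 43.02² = 1850.7204; σ² + n·σ₀² = 1850.7204 + 8·241.8025 = 3785.1404.
Posterior precision = 1/σ₀² + n/σ² = 1/241.8025 + 8/1850.7204 = (σ² + n·σ₀²)/(σ₀²σ²) = 3785.1404/(241.8025·1850.7204); posterior variance σₙ² = σ₀²σ²/(σ² + n·σ₀²) = 241.8025·1850.7204/3785.1404 = 118.227799.
Posterior SD = √σₙ² = √(241.8025·1850.7204/3785.1404) = 10.8733.

10.8733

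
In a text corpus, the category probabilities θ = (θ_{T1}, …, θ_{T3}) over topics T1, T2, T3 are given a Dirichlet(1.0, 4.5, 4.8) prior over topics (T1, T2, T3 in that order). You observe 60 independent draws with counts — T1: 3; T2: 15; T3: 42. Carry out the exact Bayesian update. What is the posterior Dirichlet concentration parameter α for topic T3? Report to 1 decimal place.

46.8

The Dirichlet prior is conjugate to the Multinomial likelihood: each posterior αⱼ = prior αⱼ + observed count nⱼ.
Posterior concentration: (4.0, 19.5, 46.8), total = 70.3.
α_{T3} = 4.8 + 42 = 46.8.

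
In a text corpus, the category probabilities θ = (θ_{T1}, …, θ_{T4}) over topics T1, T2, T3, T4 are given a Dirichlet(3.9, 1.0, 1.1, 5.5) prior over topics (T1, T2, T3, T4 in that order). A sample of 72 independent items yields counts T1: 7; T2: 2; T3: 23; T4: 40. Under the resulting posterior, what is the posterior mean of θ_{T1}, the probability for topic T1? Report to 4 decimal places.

0.1305

The Dirichlet prior is conjugate to the Multinomial likelihood: each posterior αⱼ = prior αⱼ + observed count nⱼ.
Posterior concentration: (10.9, 3.0, 24.1, 45.5), total = 83.5.
E[θ_{T1}|data] = α_{T1}/Σα = 10.9/83.5 = 0.1305.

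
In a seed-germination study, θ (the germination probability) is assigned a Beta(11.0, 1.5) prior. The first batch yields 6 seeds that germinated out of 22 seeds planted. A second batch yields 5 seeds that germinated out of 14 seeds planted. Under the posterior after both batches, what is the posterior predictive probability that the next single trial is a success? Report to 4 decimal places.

0.4536

The Beta prior is conjugate to a Binomial/Bernoulli likelihood; the update adds successes to α and failures to β.
After batch 1: Beta(11.0+6, 1.5+16) = Beta(17.0, 17.5).
After batch 2: Beta(17.0+5, 17.5+9) = Beta(22.0, 26.5).
For a single future Bernoulli trial, P(success | data) = α/(α+β) = 0.4536.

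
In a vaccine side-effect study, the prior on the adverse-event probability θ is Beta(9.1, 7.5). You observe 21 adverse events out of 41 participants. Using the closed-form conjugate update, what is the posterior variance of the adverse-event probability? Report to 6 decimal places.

The Beta prior is conjugate to a Binomial/Bernoulli likelihood; the update adds successes to α and failures to β.
Posterior: Beta(α+k, β+n−k) = Beta(9.1+21, 7.5+20) = Beta(30.1, 27.5).
Var = αβ/((α+β)²(α+β+1)) = 30.1·27.5/(57.6²·58.6) = 0.004258.

0.004258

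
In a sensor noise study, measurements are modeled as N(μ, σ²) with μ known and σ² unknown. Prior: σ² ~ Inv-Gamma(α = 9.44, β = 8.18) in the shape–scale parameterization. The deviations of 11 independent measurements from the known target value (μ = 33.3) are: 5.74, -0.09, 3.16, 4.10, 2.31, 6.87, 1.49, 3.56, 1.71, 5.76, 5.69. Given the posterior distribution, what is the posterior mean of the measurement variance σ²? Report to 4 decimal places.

With known mean μ and an Inverse-Gamma(α, β) prior on σ², the Normal likelihood is conjugate: posterior is Inv-Gamma(α + n/2, β + Σ(xᵢ−μ)²/2).
Σ(xᵢ−μ)² = (5.74)² + (-0.09)² + (3.16)² + (4.10)² + (2.31)² + (6.87)² + (1.49)² + (3.56)² + (1.71)² + (5.76)² + (5.69)² = 195.6558.
Posterior: Inv-Gamma(9.44 + 11/2, 8.18 + 195.6558/2) = Inv-Gamma(14.94, 106.00790).
E[σ²|data] = β/(α−1) = 106.00790/13.94 = 7.6046.

7.6046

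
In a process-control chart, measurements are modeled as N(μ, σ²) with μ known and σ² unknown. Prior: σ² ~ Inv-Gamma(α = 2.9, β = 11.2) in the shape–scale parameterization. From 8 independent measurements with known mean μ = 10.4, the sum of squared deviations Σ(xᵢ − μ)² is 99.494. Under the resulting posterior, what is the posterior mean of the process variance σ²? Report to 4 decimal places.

10.3300

With known mean μ and an Inverse-Gamma(α, β) prior on σ², the Normal likelihood is conjugate: posterior is Inv-Gamma(α + n/2, β + Σ(xᵢ−μ)²/2).
Posterior: Inv-Gamma(2.9 + 8/2, 11.2 + 99.494/2) = Inv-Gamma(6.90, 60.9470).
E[σ²|data] = β/(α−1) = 60.9470/5.90 = 10.3300.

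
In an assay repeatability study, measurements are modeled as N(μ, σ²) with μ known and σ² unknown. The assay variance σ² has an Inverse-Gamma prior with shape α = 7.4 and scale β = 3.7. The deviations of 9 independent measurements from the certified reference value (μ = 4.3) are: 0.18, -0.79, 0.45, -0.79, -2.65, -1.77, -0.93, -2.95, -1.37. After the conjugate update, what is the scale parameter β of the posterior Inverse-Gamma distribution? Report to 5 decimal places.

15.24140

With known mean μ and an Inverse-Gamma(α, β) prior on σ², the Normal likelihood is conjugate: posterior is Inv-Gamma(α + n/2, β + Σ(xᵢ−μ)²/2).
Σ(xᵢ−μ)² = (0.18)² + (-0.79)² + (0.45)² + (-0.79)² + (-2.65)² + (-1.77)² + (-0.93)² + (-2.95)² + (-1.37)² = 23.0828.
Posterior: Inv-Gamma(7.4 + 9/2, 3.7 + 23.0828/2) = Inv-Gamma(11.90, 15.24140).
Posterior β = 15.24140.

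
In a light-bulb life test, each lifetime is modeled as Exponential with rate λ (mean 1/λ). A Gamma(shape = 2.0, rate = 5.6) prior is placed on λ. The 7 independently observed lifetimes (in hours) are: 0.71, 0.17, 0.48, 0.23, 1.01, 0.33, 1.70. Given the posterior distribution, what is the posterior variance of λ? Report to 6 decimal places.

With a Gamma(shape α, rate β) prior on the exponential rate λ, the posterior after n observations with total T = Σxᵢ is Gamma(α+n, β+T).
Sum of observations T = 4.63 hours; n = 7.
Posterior: Gamma(2.0+7, 5.6+4.63) = Gamma(9.0, 10.23).
Var = α/β² = 0.085999.

0.085999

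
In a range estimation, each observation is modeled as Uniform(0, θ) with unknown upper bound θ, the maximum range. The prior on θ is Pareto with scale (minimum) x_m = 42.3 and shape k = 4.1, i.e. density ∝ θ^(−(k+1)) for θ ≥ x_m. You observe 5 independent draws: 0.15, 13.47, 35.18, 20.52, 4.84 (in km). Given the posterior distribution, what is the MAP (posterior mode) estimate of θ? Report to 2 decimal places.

42.30

A Pareto(scale x_m, shape k) prior on the upper bound θ of Uniform(0, θ) is conjugate: posterior is Pareto(max(x_m, max xᵢ), k + n).
Sample maximum = 35.18; prior scale x_m = 42.3 → posterior scale = max = 42.30.
Posterior shape = 4.1 + 5 = 9.1.
The Pareto density is decreasing on [x_m, ∞), so the mode is x_m = 42.30.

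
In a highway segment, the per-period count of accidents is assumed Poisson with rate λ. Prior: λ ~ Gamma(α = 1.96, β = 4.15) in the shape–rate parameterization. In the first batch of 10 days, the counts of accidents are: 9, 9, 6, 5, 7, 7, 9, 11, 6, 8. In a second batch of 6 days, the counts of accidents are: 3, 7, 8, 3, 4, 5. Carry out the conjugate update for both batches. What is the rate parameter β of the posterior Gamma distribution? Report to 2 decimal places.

20.15

With a Gamma(shape α, rate β) prior, the Poisson likelihood is conjugate: the posterior is Gamma(α + ΣXᵢ, β + n).
Batch 1: sum of counts S = 77 over n = 10 days.
After batch 1: Gamma(α+S, β+n) = Gamma(1.96+77, 4.15+10) = Gamma(78.96, 14.15).
Batch 2: sum of counts S = 30 over n = 6 days.
After batch 2: Gamma(α+S, β+n) = Gamma(78.96+30, 14.15+6) = Gamma(108.96, 20.15).
Posterior β = 20.15.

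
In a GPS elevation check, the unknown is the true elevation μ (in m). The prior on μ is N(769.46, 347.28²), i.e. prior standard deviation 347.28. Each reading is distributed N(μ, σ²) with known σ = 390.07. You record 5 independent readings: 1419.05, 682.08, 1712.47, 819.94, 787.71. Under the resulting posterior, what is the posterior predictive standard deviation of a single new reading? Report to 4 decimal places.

For Normal data with known variance σ², a Normal(μ₀, σ₀²) prior on μ is conjugate. Posterior precision = 1/σ₀² + n/σ²; posterior mean is the precision-weighted average of μ₀ and x̄.
σ₀² = 347.28² = 120603.3984, σ² = 390.07² = 152154.6049; σ² + n·σ₀² = 152154.6049 + 5·120603.3984 = 755171.5969.
Posterior precision = 1/σ₀² + n/σ² = 1/120603.3984 + 5/152154.6049 = (σ² + n·σ₀²)/(σ₀²σ²) = 755171.5969/(120603.3984·152154.6049); posterior variance σₙ² = σ₀²σ²/(σ² + n·σ₀²) = 120603.3984·152154.6049/755171.5969 = 24299.592978.
Predictive variance for one new observation = σₙ² + σ² = 120603.3984·152154.6049/755171.5969 + 152154.6049 = σ²·(σ₀² + 755171.5969)/755171.5969 = 152154.6049·875774.9953/755171.5969 = 176454.197878; SD = √(152154.6049·875774.9953/755171.5969) = 420.0645.

420.0645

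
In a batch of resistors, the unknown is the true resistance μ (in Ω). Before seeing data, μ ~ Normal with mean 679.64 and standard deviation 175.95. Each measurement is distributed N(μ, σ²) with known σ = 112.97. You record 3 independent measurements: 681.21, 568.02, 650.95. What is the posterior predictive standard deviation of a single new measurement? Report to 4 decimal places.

128.4615

For Normal data with known variance σ², a Normal(μ₀, σ₀²) prior on μ is conjugate. Posterior precision = 1/σ₀² + n/σ²; posterior mean is the precision-weighted average of μ₀ and x̄.
σ₀² = 175.95² = 30958.4025, σ² = 112.97² = 12762.2209; σ² + n·σ₀² = 12762.2209 + 3·30958.4025 = 105637.4284.
Posterior precision = 1/σ₀² + n/σ² = 1/30958.4025 + 3/12762.2209 = (σ² + n·σ₀²)/(σ₀²σ²) = 105637.4284/(30958.4025·12762.2209); posterior variance σₙ² = σ₀²σ²/(σ² + n·σ₀²) = 30958.4025·12762.2209/105637.4284 = 3740.132427.
Predictive variance for one new observation = σₙ² + σ² = 30958.4025·12762.2209/105637.4284 + 12762.2209 = σ²·(σ₀² + 105637.4284)/105637.4284 = 12762.2209·136595.8309/105637.4284 = 16502.353327; SD = √(12762.2209·136595.8309/105637.4284) = 128.4615.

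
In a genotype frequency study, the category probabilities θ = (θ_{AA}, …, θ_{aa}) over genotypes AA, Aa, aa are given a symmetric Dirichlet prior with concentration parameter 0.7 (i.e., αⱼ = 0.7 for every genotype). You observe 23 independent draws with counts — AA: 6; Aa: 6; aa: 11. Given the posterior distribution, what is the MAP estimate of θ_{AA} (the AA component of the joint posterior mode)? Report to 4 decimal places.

0.2579

The Dirichlet prior is conjugate to the Multinomial likelihood: each posterior αⱼ = prior αⱼ + observed count nⱼ.
Posterior concentration: (6.7, 6.7, 11.7), total = 25.1.
Joint mode component: (α_{AA}−1)/(Σα−K) = 5.7/22.1 = 0.2579.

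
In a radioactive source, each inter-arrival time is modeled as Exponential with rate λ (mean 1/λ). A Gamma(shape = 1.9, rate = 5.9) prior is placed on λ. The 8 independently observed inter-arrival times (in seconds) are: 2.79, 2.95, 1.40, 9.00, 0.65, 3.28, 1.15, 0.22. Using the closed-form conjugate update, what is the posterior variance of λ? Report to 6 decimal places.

With a Gamma(shape α, rate β) prior on the exponential rate λ, the posterior after n observations with total T = Σxᵢ is Gamma(α+n, β+T).
Sum of observations T = 21.44 seconds; n = 8.
Posterior: Gamma(1.9+8, 5.9+21.44) = Gamma(9.9, 27.34).
Var = α/β² = 0.013245.

0.013245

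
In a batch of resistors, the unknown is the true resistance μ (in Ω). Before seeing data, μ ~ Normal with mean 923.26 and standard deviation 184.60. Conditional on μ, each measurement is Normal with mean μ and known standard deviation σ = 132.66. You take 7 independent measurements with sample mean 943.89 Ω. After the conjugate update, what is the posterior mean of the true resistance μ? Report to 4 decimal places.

942.4726

For Normal data with known variance σ², a Normal(μ₀, σ₀²) prior on μ is conjugate. Posterior precision = 1/σ₀² + n/σ²; posterior mean is the precision-weighted average of μ₀ and x̄.
n·x̄ = 7·943.89 = 6607.23.
σ₀² = 184.60² = 34077.16, σ² = 132.66² = 17598.6756; σ² + n·σ₀² = 17598.6756 + 7·34077.16 = 256138.7956.
Posterior mean = (μ₀/σ₀² + n·x̄/σ²)/(1/σ₀² + n/σ²) = (σ²·μ₀ + σ₀²·n·x̄)/(σ² + n·σ₀²) = (17598.6756·923.26 + 34077.16·6607.23)/256138.7956 = 241403787.101256/256138.7956 = 942.4726.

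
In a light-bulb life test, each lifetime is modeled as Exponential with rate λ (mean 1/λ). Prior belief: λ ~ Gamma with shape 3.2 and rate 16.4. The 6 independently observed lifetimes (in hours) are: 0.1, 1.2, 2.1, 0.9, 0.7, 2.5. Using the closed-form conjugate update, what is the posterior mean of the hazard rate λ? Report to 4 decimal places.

With a Gamma(shape α, rate β) prior on the exponential rate λ, the posterior after n observations with total T = Σxᵢ is Gamma(α+n, β+T).
Sum of observations T = 7.5 hours; n = 6.
Posterior: Gamma(3.2+6, 16.4+7.5) = Gamma(9.2, 23.9).
Posterior mean of λ = α/β = 9.2/23.9 = 0.3849.

0.3849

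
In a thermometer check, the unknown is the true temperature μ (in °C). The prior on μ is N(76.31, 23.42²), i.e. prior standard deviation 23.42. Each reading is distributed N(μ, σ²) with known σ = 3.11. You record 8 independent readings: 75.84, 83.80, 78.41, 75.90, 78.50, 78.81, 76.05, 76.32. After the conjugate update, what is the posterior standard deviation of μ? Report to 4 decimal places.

For Normal data with known variance σ², a Normal(μ₀, σ₀²) prior on μ is conjugate. Posterior precision = 1/σ₀² + n/σ²; posterior mean is the precision-weighted average of μ₀ and x̄.
σ₀² = 23.42² = 548.4964, σ² = 3.11² = 9.6721; σ² + n·σ₀² = 9.6721 + 8·548.4964 = 4397.6433.
Posterior precision = 1/σ₀² + n/σ² = 1/548.4964 + 8/9.6721 = (σ² + n·σ₀²)/(σ₀²σ²) = 4397.6433/(548.4964·9.6721); posterior variance σₙ² = σ₀²σ²/(σ² + n·σ₀²) = 548.4964·9.6721/4397.6433 = 1.206353.
Posterior SD = √σₙ² = √(548.4964·9.6721/4397.6433) = 1.0983.

1.0983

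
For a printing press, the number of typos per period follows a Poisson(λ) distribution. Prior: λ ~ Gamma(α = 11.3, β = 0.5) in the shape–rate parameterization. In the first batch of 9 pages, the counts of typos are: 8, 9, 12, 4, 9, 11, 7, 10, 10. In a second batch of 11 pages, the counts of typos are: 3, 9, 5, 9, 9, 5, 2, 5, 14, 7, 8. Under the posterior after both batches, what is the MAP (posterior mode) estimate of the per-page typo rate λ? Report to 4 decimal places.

8.1122

With a Gamma(shape α, rate β) prior, the Poisson likelihood is conjugate: the posterior is Gamma(α + ΣXᵢ, β + n).
Batch 1: sum of counts S = 80 over n = 9 pages.
After batch 1: Gamma(α+S, β+n) = Gamma(11.3+80, 0.5+9) = Gamma(91.3, 9.5).
Batch 2: sum of counts S = 76 over n = 11 pages.
After batch 2: Gamma(α+S, β+n) = Gamma(91.3+76, 9.5+11) = Gamma(167.3, 20.5).
Mode of Gamma(α,β) for α≥1 is (α−1)/β = 166.3/20.5 = 8.1122.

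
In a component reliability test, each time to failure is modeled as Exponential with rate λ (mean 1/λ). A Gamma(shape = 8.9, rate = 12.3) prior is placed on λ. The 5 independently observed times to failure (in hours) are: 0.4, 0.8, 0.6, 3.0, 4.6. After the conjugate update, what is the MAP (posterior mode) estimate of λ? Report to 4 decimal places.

With a Gamma(shape α, rate β) prior on the exponential rate λ, the posterior after n observations with total T = Σxᵢ is Gamma(α+n, β+T).
Sum of observations T = 9.4 hours; n = 5.
Posterior: Gamma(8.9+5, 12.3+9.4) = Gamma(13.9, 21.7).
Mode = (α−1)/β = 0.5945.

0.5945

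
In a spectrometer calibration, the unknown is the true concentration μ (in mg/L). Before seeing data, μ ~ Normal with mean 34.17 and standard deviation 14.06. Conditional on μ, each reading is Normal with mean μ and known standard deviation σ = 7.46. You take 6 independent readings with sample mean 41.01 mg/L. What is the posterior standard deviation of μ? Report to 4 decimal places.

For Normal data with known variance σ², a Normal(μ₀, σ₀²) prior on μ is conjugate. Posterior precision = 1/σ₀² + n/σ²; posterior mean is the precision-weighted average of μ₀ and x̄.
σ₀² = 14.06² = 197.6836, σ² = 7.46² = 55.6516; σ² + n·σ₀² = 55.6516 + 6·197.6836 = 1241.7532.
Posterior precision = 1/σ₀² + n/σ² = 1/197.6836 + 6/55.6516 = (σ² + n·σ₀²)/(σ₀²σ²) = 1241.7532/(197.6836·55.6516); posterior variance σₙ² = σ₀²σ²/(σ² + n·σ₀²) = 197.6836·55.6516/1241.7532 = 8.859577.
Posterior SD = √σₙ² = √(197.6836·55.6516/1241.7532) = 2.9765.

2.9765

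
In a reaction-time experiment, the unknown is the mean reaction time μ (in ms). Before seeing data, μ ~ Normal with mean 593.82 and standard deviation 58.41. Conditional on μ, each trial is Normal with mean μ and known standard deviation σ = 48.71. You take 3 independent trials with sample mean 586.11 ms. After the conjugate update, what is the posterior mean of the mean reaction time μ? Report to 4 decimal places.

587.5609

For Normal data with known variance σ², a Normal(μ₀, σ₀²) prior on μ is conjugate. Posterior precision = 1/σ₀² + n/σ²; posterior mean is the precision-weighted average of μ₀ and x̄.
n·x̄ = 3·586.11 = 1758.33.
σ₀² = 58.41² = 3411.7281, σ² = 48.71² = 2372.6641; σ² + n·σ₀² = 2372.6641 + 3·3411.7281 = 12607.8484.
Posterior mean = (μ₀/σ₀² + n·x̄/σ²)/(1/σ₀² + n/σ²) = (σ²·μ₀ + σ₀²·n·x̄)/(σ² + n·σ₀²) = (2372.6641·593.82 + 3411.7281·1758.33)/12607.8484 = 7407879.265935/12607.8484 = 587.5609.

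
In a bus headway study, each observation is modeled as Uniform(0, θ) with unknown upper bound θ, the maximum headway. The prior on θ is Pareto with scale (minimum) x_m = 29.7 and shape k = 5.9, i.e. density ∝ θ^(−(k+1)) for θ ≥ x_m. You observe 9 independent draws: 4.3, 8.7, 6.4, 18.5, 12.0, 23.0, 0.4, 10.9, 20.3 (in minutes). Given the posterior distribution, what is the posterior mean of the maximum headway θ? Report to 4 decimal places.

31.8367

A Pareto(scale x_m, shape k) prior on the upper bound θ of Uniform(0, θ) is conjugate: posterior is Pareto(max(x_m, max xᵢ), k + n).
Sample maximum = 23.0; prior scale x_m = 29.7 → posterior scale = max = 29.7.
Posterior shape = 5.9 + 9 = 14.9.
E[θ|data] = k·x_m/(k−1) = 14.9·29.7/13.9 = 31.8367.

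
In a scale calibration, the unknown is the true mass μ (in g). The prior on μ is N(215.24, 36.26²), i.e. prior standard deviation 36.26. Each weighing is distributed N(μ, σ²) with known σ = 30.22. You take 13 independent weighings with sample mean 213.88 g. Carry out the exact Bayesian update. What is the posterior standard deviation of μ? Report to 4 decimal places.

For Normal data with known variance σ², a Normal(μ₀, σ₀²) prior on μ is conjugate. Posterior precision = 1/σ₀² + n/σ²; posterior mean is the precision-weighted average of μ₀ and x̄.
σ₀² = 36.26² = 1314.7876, σ² = 30.22² = 913.2484; σ² + n·σ₀² = 913.2484 + 13·1314.7876 = 18005.4872.
Posterior precision = 1/σ₀² + n/σ² = 1/1314.7876 + 13/913.2484 = (σ² + n·σ₀²)/(σ₀²σ²) = 18005.4872/(1314.7876·913.2484); posterior variance σₙ² = σ₀²σ²/(σ² + n·σ₀²) = 1314.7876·913.2484/18005.4872 = 66.686764.
Posterior SD = √σₙ² = √(1314.7876·913.2484/18005.4872) = 8.1662.

8.1662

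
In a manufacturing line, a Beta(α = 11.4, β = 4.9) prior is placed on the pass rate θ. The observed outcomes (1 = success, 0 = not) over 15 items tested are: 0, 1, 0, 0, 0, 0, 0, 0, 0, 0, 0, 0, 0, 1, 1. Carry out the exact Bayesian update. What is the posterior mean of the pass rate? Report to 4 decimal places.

0.4601

The Beta prior is conjugate to a Binomial/Bernoulli likelihood; the update adds successes to α and failures to β.
Posterior: Beta(α+k, β+n−k) = Beta(11.4+3, 4.9+12) = Beta(14.4, 16.9).
Posterior mean = α/(α+β) = 14.4/31.3 = 0.4601.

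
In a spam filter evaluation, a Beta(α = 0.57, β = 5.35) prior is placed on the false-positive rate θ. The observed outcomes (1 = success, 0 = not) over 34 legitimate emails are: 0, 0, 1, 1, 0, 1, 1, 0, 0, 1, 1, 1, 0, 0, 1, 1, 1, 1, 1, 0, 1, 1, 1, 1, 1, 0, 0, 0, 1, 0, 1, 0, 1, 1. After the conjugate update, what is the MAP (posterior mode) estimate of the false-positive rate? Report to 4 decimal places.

The Beta prior is conjugate to a Binomial/Bernoulli likelihood; the update adds successes to α and failures to β.
Posterior: Beta(α+k, β+n−k) = Beta(0.57+21, 5.35+13) = Beta(21.57, 18.35).
Mode of Beta(a,b) for a,b>1 is (a−1)/(a+b−2) = 20.57/37.92 = 0.5425.

0.5425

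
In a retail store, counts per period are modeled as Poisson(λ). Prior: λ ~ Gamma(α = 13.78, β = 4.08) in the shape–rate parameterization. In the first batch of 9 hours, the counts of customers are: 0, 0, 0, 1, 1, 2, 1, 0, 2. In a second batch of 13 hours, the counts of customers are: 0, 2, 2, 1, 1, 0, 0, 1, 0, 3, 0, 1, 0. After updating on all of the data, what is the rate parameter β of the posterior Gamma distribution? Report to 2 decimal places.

26.08

With a Gamma(shape α, rate β) prior, the Poisson likelihood is conjugate: the posterior is Gamma(α + ΣXᵢ, β + n).
Batch 1: sum of counts S = 7 over n = 9 hours.
After batch 1: Gamma(α+S, β+n) = Gamma(13.78+7, 4.08+9) = Gamma(20.78, 13.08).
Batch 2: sum of counts S = 11 over n = 13 hours.
After batch 2: Gamma(α+S, β+n) = Gamma(20.78+11, 13.08+13) = Gamma(31.78, 26.08).
Posterior β = 26.08.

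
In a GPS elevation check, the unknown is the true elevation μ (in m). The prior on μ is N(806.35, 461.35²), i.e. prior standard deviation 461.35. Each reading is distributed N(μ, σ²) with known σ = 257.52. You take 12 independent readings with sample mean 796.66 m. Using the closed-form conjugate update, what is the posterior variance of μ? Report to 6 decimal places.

5386.520983

For Normal data with known variance σ², a Normal(μ₀, σ₀²) prior on μ is conjugate. Posterior precision = 1/σ₀² + n/σ²; posterior mean is the precision-weighted average of μ₀ and x̄.
σ₀² = 461.35² = 212843.8225, σ² = 257.52² = 66316.5504; σ² + n·σ₀² = 66316.5504 + 12·212843.8225 = 2620442.4204.
Posterior precision = 1/σ₀² + n/σ² = 1/212843.8225 + 12/66316.5504 = (σ² + n·σ₀²)/(σ₀²σ²) = 2620442.4204/(212843.8225·66316.5504); posterior variance σₙ² = σ₀²σ²/(σ² + n·σ₀²) = 212843.8225·66316.5504/2620442.4204 = 5386.520983.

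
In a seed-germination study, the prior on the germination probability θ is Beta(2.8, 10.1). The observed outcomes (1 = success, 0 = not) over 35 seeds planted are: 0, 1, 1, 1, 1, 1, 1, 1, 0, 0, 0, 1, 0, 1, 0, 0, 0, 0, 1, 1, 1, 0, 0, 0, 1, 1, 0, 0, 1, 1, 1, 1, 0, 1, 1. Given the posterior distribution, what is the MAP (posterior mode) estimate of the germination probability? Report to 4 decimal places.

The Beta prior is conjugate to a Binomial/Bernoulli likelihood; the update adds successes to α and failures to β.
Posterior: Beta(α+k, β+n−k) = Beta(2.8+20, 10.1+15) = Beta(22.8, 25.1).
Mode of Beta(a,b) for a,b>1 is (a−1)/(a+b−2) = 21.8/45.9 = 0.4749.

0.4749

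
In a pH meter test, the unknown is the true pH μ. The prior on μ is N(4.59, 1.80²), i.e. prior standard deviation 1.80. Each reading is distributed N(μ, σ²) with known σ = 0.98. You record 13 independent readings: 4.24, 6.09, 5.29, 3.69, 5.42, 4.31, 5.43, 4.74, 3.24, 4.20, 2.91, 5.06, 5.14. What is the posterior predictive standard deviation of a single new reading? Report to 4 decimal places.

For Normal data with known variance σ², a Normal(μ₀, σ₀²) prior on μ is conjugate. Posterior precision = 1/σ₀² + n/σ²; posterior mean is the precision-weighted average of μ₀ and x̄.
σ₀² = 1.80² = 3.24, σ² = 0.98² = 0.9604; σ² + n·σ₀² = 0.9604 + 13·3.24 = 43.0804.
Posterior precision = 1/σ₀² + n/σ² = 1/3.24 + 13/0.9604 = (σ² + n·σ₀²)/(σ₀²σ²) = 43.0804/(3.24·0.9604); posterior variance σₙ² = σ₀²σ²/(σ² + n·σ₀²) = 3.24·0.9604/43.0804 = 0.072230.
Predictive variance for one new observation = σₙ² + σ² = 3.24·0.9604/43.0804 + 0.9604 = σ²·(σ₀² + 43.0804)/43.0804 = 0.9604·46.3204/43.0804 = 1.032630; SD = √(0.9604·46.3204/43.0804) = 1.0162.

1.0162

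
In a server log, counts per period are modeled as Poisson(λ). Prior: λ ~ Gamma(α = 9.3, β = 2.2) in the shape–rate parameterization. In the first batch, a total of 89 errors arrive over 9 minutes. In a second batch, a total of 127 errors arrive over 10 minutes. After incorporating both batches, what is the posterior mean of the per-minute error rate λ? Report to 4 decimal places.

With a Gamma(shape α, rate β) prior, the Poisson likelihood is conjugate: the posterior is Gamma(α + ΣXᵢ, β + n).
After batch 1: Gamma(α+S, β+n) = Gamma(9.3+89, 2.2+9) = Gamma(98.3, 11.2).
After batch 2: Gamma(α+S, β+n) = Gamma(98.3+127, 11.2+10) = Gamma(225.3, 21.2).
Posterior mean = α/β = 225.3/21.2 = 10.6274.

10.6274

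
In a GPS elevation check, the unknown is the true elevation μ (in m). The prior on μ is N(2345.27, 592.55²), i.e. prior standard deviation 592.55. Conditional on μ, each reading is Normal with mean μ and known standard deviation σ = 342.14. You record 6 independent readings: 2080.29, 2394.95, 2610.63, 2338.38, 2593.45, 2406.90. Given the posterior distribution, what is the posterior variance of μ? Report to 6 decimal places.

For Normal data with known variance σ², a Normal(μ₀, σ₀²) prior on μ is conjugate. Posterior precision = 1/σ₀² + n/σ²; posterior mean is the precision-weighted average of μ₀ and x̄.
σ₀² = 592.55² = 351115.5025, σ² = 342.14² = 117059.7796; σ² + n·σ₀² = 117059.7796 + 6·351115.5025 = 2223752.7946.
Posterior precision = 1/σ₀² + n/σ² = 1/351115.5025 + 6/117059.7796 = (σ² + n·σ₀²)/(σ₀²σ²) = 2223752.7946/(351115.5025·117059.7796); posterior variance σₙ² = σ₀²σ²/(σ² + n·σ₀²) = 351115.5025·117059.7796/2223752.7946 = 18482.946232.

18482.946232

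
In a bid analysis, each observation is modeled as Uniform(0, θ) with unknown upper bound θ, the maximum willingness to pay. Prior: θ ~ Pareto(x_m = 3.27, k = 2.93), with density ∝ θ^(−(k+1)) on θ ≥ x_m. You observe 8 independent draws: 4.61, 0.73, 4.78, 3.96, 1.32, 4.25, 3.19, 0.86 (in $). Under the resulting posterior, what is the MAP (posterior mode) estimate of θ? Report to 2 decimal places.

4.78

A Pareto(scale x_m, shape k) prior on the upper bound θ of Uniform(0, θ) is conjugate: posterior is Pareto(max(x_m, max xᵢ), k + n).
Sample maximum = 4.78; prior scale x_m = 3.27 → posterior scale = max = 4.78.
Posterior shape = 2.93 + 8 = 10.93.
The Pareto density is decreasing on [x_m, ∞), so the mode is x_m = 4.78.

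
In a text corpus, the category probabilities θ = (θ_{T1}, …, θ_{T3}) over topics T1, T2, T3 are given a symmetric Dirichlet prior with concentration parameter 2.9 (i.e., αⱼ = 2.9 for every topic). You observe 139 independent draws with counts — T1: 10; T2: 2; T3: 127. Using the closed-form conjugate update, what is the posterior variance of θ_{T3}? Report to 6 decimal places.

The Dirichlet prior is conjugate to the Multinomial likelihood: each posterior αⱼ = prior αⱼ + observed count nⱼ.
Posterior concentration: (12.9, 4.9, 129.9), total = 147.7.
Var[θ_j] = α_j(Σα−α_j)/((Σα)²(Σα+1)) = 129.9·17.8/(147.7²·148.7) = 0.000713.

0.000713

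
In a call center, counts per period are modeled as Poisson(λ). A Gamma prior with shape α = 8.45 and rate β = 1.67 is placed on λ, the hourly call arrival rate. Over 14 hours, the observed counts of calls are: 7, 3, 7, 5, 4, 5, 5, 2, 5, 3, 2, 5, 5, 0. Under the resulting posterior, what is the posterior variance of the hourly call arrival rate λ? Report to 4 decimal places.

0.2706

With a Gamma(shape α, rate β) prior, the Poisson likelihood is conjugate: the posterior is Gamma(α + ΣXᵢ, β + n).
Sum of counts S = 58 over n = 14 hours.
Posterior: Gamma(α+S, β+n) = Gamma(8.45+58, 1.67+14) = Gamma(66.45, 15.67).
Var = α/β² = 66.45/15.67² = 0.2706.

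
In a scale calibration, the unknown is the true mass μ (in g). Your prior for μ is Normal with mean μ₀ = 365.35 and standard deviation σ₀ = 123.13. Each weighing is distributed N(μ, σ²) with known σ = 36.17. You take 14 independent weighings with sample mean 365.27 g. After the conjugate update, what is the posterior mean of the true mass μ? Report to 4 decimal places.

For Normal data with known variance σ², a Normal(μ₀, σ₀²) prior on μ is conjugate. Posterior precision = 1/σ₀² + n/σ²; posterior mean is the precision-weighted average of μ₀ and x̄.
n·x̄ = 14·365.27 = 5113.78.
σ₀² = 123.13² = 15160.9969, σ² = 36.17² = 1308.2689; σ² + n·σ₀² = 1308.2689 + 14·15160.9969 = 213562.2255.
Posterior mean = (μ₀/σ₀² + n·x̄/σ²)/(1/σ₀² + n/σ²) = (σ²·μ₀ + σ₀²·n·x̄)/(σ² + n·σ₀²) = (1308.2689·365.35 + 15160.9969·5113.78)/213562.2255 = 78007978.769897/213562.2255 = 365.2705.

365.2705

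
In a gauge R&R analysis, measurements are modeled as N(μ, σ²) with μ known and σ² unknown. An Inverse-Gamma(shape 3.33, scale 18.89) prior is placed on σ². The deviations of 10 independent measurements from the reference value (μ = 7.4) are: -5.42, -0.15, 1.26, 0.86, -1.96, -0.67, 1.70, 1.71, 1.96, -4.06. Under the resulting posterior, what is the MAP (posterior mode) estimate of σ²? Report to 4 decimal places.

5.3556

With known mean μ and an Inverse-Gamma(α, β) prior on σ², the Normal likelihood is conjugate: posterior is Inv-Gamma(α + n/2, β + Σ(xᵢ−μ)²/2).
Σ(xᵢ−μ)² = (-5.42)² + (-0.15)² + (1.26)² + (0.86)² + (-1.96)² + (-0.67)² + (1.70)² + (1.71)² + (1.96)² + (-4.06)² = 62.1559.
Posterior: Inv-Gamma(3.33 + 10/2, 18.89 + 62.1559/2) = Inv-Gamma(8.33, 49.96795).
Mode = β/(α+1) = 49.96795/9.33 = 5.3556.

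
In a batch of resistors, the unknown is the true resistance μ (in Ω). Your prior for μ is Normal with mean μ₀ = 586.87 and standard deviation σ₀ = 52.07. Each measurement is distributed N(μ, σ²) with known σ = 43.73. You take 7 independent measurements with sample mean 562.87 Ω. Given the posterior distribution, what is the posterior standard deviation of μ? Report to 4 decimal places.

For Normal data with known variance σ², a Normal(μ₀, σ₀²) prior on μ is conjugate. Posterior precision = 1/σ₀² + n/σ²; posterior mean is the precision-weighted average of μ₀ and x̄.
σ₀² = 52.07² = 2711.2849, σ² = 43.73² = 1912.3129; σ² + n·σ₀² = 1912.3129 + 7·2711.2849 = 20891.3072.
Posterior precision = 1/σ₀² + n/σ² = 1/2711.2849 + 7/1912.3129 = (σ² + n·σ₀²)/(σ₀²σ²) = 20891.3072/(2711.2849·1912.3129); posterior variance σₙ² = σ₀²σ²/(σ² + n·σ₀²) = 2711.2849·1912.3129/20891.3072 = 248.180980.
Posterior SD = √σₙ² = √(2711.2849·1912.3129/20891.3072) = 15.7538.

15.7538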